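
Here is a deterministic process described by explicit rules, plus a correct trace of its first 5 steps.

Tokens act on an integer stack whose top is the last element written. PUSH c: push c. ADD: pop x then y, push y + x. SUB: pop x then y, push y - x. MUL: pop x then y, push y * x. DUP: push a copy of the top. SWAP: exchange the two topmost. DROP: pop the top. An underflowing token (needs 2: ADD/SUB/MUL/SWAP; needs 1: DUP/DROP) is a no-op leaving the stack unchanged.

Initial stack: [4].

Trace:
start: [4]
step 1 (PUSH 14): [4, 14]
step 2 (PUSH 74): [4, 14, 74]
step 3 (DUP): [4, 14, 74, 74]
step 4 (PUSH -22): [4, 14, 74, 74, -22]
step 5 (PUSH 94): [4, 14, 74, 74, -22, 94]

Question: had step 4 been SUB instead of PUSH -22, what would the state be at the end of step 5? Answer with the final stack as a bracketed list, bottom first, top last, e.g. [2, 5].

[4, 14, 0, 94]

(re-executing from step 4 with the substitution; state before step 4: [4, 14, 74, 74])
step 4 (SUB): [4, 14, 0]
step 5 (PUSH 94): [4, 14, 0, 94]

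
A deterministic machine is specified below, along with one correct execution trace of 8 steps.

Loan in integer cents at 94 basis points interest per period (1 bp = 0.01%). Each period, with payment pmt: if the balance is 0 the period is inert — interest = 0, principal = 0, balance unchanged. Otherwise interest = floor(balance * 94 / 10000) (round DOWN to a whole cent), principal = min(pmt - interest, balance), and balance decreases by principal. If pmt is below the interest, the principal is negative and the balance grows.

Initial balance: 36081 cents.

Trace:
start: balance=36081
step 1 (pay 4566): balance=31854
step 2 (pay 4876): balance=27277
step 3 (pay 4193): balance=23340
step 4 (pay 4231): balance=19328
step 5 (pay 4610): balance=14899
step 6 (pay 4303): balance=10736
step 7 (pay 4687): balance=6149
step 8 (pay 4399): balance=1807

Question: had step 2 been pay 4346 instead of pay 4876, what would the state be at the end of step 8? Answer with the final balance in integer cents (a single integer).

(re-executing from step 2 with the substitution; state before step 2: balance=31854)
step 2 (pay 4346): balance=27807
step 3 (pay 4193): balance=23875
step 4 (pay 4231): balance=19868
step 5 (pay 4610): balance=15444
step 6 (pay 4303): balance=11286
step 7 (pay 4687): balance=6705
step 8 (pay 4399): balance=2369

2369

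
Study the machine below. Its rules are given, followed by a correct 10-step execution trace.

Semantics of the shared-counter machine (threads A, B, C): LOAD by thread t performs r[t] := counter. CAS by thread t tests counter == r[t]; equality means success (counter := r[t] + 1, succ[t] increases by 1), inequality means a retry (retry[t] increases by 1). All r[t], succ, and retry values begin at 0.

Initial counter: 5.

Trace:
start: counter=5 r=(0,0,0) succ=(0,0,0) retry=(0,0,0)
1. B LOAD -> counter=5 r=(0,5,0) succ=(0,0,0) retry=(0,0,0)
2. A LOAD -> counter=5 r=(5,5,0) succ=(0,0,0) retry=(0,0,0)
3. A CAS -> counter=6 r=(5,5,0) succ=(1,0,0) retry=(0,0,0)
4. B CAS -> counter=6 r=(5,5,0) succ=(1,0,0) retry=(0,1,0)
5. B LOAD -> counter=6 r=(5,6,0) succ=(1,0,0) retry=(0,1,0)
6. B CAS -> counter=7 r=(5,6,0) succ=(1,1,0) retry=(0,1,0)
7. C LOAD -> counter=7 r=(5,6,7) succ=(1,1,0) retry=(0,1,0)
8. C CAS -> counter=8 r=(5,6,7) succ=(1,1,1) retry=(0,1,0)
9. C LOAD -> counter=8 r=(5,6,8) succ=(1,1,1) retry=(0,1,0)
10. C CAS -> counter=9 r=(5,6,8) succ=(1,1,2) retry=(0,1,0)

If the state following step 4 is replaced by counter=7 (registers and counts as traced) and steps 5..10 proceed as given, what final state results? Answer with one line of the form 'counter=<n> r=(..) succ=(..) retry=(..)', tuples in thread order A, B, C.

counter=10 r=(5,7,9) succ=(1,1,2) retry=(0,1,0)

state after step 4 := counter=7 r=(5,5,0) succ=(1,0,0) retry=(0,1,0)
5. B LOAD -> counter=7 r=(5,7,0) succ=(1,0,0) retry=(0,1,0)
6. B CAS -> counter=8 r=(5,7,0) succ=(1,1,0) retry=(0,1,0)
7. C LOAD -> counter=8 r=(5,7,8) succ=(1,1,0) retry=(0,1,0)
8. C CAS -> counter=9 r=(5,7,8) succ=(1,1,1) retry=(0,1,0)
9. C LOAD -> counter=9 r=(5,7,9) succ=(1,1,1) retry=(0,1,0)
10. C CAS -> counter=10 r=(5,7,9) succ=(1,1,2) retry=(0,1,0)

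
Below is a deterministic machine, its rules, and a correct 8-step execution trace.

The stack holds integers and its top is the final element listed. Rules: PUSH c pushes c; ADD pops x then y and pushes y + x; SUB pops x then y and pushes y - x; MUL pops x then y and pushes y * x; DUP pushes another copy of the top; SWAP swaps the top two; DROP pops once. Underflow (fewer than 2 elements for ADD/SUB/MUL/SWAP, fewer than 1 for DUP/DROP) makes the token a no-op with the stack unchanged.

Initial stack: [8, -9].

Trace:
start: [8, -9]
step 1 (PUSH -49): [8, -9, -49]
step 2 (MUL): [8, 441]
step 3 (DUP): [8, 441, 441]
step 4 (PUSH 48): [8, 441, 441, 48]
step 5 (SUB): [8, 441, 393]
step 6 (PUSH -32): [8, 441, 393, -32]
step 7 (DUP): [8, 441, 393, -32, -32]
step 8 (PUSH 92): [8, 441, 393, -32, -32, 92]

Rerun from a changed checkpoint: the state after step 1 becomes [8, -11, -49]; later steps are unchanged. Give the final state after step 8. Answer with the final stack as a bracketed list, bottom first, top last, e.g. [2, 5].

[8, 539, 491, -32, -32, 92]

state after step 1 := [8, -11, -49]
step 2 (MUL): [8, 539]
step 3 (DUP): [8, 539, 539]
step 4 (PUSH 48): [8, 539, 539, 48]
step 5 (SUB): [8, 539, 491]
step 6 (PUSH -32): [8, 539, 491, -32]
step 7 (DUP): [8, 539, 491, -32, -32]
step 8 (PUSH 92): [8, 539, 491, -32, -32, 92]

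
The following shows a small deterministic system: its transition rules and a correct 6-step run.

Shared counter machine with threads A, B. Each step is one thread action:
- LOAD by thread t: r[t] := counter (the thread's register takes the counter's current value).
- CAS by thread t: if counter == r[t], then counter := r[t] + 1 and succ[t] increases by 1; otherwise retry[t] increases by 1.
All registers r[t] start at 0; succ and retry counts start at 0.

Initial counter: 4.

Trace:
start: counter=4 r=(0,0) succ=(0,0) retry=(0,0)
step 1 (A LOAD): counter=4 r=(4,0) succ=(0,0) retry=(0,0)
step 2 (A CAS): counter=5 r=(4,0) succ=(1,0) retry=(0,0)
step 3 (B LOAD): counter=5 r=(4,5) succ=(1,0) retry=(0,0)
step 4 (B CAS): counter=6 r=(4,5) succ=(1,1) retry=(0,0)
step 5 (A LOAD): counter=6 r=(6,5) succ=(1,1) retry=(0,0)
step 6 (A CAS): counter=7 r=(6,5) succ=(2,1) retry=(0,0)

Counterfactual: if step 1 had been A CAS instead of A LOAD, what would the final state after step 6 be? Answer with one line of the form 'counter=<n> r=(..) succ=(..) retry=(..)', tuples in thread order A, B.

counter=6 r=(5,4) succ=(1,1) retry=(2,0)

(re-executing from step 1 with the substitution; state before step 1: counter=4 r=(0,0) succ=(0,0) retry=(0,0))
step 1 (A CAS): counter=4 r=(0,0) succ=(0,0) retry=(1,0)
step 2 (A CAS): counter=4 r=(0,0) succ=(0,0) retry=(2,0)
step 3 (B LOAD): counter=4 r=(0,4) succ=(0,0) retry=(2,0)
step 4 (B CAS): counter=5 r=(0,4) succ=(0,1) retry=(2,0)
step 5 (A LOAD): counter=5 r=(5,4) succ=(0,1) retry=(2,0)
step 6 (A CAS): counter=6 r=(5,4) succ=(1,1) retry=(2,0)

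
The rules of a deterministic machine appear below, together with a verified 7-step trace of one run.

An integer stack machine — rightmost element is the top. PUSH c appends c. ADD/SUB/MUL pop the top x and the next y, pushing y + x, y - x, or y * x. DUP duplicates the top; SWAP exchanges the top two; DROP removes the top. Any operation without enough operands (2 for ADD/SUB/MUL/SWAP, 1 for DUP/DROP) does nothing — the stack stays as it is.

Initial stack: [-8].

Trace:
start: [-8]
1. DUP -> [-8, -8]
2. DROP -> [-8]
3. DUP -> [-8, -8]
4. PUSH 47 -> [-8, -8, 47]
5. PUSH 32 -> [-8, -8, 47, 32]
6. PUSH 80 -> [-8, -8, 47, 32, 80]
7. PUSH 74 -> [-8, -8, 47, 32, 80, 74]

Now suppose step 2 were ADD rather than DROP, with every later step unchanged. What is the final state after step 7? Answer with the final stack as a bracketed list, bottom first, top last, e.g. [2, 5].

[-16, -16, 47, 32, 80, 74]

(re-executing from step 2 with the substitution; state before step 2: [-8, -8])
2. ADD -> [-16]
3. DUP -> [-16, -16]
4. PUSH 47 -> [-16, -16, 47]
5. PUSH 32 -> [-16, -16, 47, 32]
6. PUSH 80 -> [-16, -16, 47, 32, 80]
7. PUSH 74 -> [-16, -16, 47, 32, 80, 74]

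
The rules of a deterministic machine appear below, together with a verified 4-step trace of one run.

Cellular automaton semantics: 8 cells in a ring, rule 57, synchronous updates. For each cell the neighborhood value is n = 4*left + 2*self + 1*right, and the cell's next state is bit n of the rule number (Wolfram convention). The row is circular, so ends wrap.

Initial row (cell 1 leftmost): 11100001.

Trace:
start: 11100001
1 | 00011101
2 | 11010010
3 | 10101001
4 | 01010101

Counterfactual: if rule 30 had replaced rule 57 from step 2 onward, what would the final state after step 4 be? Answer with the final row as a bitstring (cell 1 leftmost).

(re-executing steps 2..4 under rule 30; state before step 2: 00011101)
2 | 10110001
3 | 00101011
4 | 11101010

11101010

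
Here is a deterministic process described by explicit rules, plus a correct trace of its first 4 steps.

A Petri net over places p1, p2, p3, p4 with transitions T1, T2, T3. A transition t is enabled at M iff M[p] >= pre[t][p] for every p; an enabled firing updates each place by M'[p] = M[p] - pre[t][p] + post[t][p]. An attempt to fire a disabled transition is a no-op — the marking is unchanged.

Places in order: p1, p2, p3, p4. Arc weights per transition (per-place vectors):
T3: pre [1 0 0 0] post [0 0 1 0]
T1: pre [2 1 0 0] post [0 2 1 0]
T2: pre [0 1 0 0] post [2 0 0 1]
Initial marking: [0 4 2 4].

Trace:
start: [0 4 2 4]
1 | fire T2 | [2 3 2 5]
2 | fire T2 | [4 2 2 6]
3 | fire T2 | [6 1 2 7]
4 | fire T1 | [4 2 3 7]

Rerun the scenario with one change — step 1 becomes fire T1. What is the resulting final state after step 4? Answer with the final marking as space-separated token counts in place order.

2 3 3 6

(re-executing from step 1 with the substitution; state before step 1: [0 4 2 4])
1 | fire T1 | [0 4 2 4]
2 | fire T2 | [2 3 2 5]
3 | fire T2 | [4 2 2 6]
4 | fire T1 | [2 3 3 6]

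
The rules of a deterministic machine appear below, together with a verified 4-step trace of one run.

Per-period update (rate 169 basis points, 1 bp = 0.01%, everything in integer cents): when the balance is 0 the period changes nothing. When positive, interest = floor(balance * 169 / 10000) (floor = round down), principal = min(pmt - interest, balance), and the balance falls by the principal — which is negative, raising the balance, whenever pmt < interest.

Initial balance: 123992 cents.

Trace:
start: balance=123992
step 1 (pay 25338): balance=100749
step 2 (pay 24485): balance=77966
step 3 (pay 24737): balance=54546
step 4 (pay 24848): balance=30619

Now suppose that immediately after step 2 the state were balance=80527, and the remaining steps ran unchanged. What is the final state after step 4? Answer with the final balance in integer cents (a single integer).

33267

state after step 2 := balance=80527
step 3 (pay 24737): balance=57150
step 4 (pay 24848): balance=33267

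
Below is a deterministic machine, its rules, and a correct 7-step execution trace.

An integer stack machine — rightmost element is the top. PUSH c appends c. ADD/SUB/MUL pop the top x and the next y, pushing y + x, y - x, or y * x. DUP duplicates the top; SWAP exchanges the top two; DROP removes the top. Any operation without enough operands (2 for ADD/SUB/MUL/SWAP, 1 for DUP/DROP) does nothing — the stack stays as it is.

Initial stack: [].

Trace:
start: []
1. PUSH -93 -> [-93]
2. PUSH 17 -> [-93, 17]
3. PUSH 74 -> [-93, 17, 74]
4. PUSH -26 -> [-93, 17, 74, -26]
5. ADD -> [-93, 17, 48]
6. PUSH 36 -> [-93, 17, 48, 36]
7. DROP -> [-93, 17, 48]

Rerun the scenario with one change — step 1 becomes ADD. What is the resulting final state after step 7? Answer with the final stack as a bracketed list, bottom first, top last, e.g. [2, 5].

[17, 48]

(re-executing from step 1 with the substitution; state before step 1: [])
1. ADD -> []
2. PUSH 17 -> [17]
3. PUSH 74 -> [17, 74]
4. PUSH -26 -> [17, 74, -26]
5. ADD -> [17, 48]
6. PUSH 36 -> [17, 48, 36]
7. DROP -> [17, 48]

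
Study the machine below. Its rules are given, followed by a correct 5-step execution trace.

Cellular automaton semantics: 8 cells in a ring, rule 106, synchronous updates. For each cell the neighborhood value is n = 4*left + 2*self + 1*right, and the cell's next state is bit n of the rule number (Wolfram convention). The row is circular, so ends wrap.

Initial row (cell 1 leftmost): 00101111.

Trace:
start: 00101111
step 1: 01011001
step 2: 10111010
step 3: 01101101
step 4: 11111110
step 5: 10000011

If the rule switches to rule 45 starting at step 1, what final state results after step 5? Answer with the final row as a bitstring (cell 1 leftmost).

01110000

(re-executing steps 1..5 under rule 45; state before step 1: 00101111)
step 1: 00111000
step 2: 10100011
step 3: 01101010
step 4: 01011110
step 5: 01110000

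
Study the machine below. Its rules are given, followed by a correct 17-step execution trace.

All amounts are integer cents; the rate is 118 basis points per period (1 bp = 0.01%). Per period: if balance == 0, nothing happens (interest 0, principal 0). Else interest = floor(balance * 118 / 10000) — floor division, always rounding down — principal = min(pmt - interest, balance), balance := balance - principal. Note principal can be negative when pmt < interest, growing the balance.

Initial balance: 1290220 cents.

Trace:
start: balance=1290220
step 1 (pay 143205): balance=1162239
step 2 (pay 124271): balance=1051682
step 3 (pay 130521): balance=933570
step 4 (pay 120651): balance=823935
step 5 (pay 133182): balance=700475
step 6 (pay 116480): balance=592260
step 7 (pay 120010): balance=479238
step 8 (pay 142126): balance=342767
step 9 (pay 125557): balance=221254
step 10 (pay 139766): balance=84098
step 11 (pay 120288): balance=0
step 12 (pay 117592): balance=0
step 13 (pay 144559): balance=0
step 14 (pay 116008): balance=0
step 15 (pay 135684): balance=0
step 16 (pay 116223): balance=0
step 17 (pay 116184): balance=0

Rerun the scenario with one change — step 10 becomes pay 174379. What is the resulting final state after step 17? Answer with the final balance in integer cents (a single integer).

0

(re-executing from step 10 with the substitution; state before step 10: balance=221254)
step 10 (pay 174379): balance=49485
step 11 (pay 120288): balance=0
step 12 (pay 117592): balance=0
step 13 (pay 144559): balance=0
step 14 (pay 116008): balance=0
step 15 (pay 135684): balance=0
step 16 (pay 116223): balance=0
step 17 (pay 116184): balance=0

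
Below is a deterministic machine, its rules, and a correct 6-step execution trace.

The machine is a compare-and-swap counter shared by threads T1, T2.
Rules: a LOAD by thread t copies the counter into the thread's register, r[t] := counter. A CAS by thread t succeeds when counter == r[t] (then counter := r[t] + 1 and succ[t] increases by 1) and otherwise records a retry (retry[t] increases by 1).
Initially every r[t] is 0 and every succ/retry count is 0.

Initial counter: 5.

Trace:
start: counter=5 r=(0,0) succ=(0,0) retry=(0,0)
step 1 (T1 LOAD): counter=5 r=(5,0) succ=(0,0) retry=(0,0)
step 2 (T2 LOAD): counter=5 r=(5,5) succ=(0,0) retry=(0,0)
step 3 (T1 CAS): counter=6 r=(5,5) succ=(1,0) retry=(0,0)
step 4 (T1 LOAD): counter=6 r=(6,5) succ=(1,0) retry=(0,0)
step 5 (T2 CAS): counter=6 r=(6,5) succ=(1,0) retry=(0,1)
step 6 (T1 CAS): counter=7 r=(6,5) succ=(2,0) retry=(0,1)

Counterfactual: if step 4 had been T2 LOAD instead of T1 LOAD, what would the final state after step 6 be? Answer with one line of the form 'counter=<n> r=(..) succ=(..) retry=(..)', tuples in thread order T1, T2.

(re-executing from step 4 with the substitution; state before step 4: counter=6 r=(5,5) succ=(1,0) retry=(0,0))
step 4 (T2 LOAD): counter=6 r=(5,6) succ=(1,0) retry=(0,0)
step 5 (T2 CAS): counter=7 r=(5,6) succ=(1,1) retry=(0,0)
step 6 (T1 CAS): counter=7 r=(5,6) succ=(1,1) retry=(1,0)

counter=7 r=(5,6) succ=(1,1) retry=(1,0)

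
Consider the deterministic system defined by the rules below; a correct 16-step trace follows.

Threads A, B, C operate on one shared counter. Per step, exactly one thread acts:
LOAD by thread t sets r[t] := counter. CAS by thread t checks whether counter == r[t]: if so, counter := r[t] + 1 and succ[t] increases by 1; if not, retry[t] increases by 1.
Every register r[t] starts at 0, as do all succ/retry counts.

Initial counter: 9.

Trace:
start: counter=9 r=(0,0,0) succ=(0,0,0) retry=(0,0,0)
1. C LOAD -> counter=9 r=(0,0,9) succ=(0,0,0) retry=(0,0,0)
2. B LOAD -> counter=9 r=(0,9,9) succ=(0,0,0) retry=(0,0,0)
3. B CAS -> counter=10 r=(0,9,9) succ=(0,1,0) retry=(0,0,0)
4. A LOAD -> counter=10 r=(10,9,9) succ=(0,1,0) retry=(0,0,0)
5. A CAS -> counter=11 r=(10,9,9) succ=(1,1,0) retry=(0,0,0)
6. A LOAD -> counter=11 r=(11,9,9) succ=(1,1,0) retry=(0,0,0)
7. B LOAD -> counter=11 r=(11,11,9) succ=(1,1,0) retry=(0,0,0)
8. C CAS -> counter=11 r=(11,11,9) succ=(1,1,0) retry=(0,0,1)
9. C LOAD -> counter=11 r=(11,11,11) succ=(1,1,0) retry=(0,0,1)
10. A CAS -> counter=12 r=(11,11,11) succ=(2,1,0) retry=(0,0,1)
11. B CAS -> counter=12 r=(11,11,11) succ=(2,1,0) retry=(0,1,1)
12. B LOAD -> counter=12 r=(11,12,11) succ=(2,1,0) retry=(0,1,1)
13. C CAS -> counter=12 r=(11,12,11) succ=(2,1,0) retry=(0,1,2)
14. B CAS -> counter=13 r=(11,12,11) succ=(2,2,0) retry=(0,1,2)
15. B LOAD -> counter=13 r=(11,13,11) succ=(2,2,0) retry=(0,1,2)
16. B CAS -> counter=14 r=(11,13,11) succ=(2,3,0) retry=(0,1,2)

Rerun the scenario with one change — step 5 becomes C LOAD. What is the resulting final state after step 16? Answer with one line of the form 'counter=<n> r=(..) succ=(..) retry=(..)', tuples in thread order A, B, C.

(re-executing from step 5 with the substitution; state before step 5: counter=10 r=(10,9,9) succ=(0,1,0) retry=(0,0,0))
5. C LOAD -> counter=10 r=(10,9,10) succ=(0,1,0) retry=(0,0,0)
6. A LOAD -> counter=10 r=(10,9,10) succ=(0,1,0) retry=(0,0,0)
7. B LOAD -> counter=10 r=(10,10,10) succ=(0,1,0) retry=(0,0,0)
8. C CAS -> counter=11 r=(10,10,10) succ=(0,1,1) retry=(0,0,0)
9. C LOAD -> counter=11 r=(10,10,11) succ=(0,1,1) retry=(0,0,0)
10. A CAS -> counter=11 r=(10,10,11) succ=(0,1,1) retry=(1,0,0)
11. B CAS -> counter=11 r=(10,10,11) succ=(0,1,1) retry=(1,1,0)
12. B LOAD -> counter=11 r=(10,11,11) succ=(0,1,1) retry=(1,1,0)
13. C CAS -> counter=12 r=(10,11,11) succ=(0,1,2) retry=(1,1,0)
14. B CAS -> counter=12 r=(10,11,11) succ=(0,1,2) retry=(1,2,0)
15. B LOAD -> counter=12 r=(10,12,11) succ=(0,1,2) retry=(1,2,0)
16. B CAS -> counter=13 r=(10,12,11) succ=(0,2,2) retry=(1,2,0)

counter=13 r=(10,12,11) succ=(0,2,2) retry=(1,2,0)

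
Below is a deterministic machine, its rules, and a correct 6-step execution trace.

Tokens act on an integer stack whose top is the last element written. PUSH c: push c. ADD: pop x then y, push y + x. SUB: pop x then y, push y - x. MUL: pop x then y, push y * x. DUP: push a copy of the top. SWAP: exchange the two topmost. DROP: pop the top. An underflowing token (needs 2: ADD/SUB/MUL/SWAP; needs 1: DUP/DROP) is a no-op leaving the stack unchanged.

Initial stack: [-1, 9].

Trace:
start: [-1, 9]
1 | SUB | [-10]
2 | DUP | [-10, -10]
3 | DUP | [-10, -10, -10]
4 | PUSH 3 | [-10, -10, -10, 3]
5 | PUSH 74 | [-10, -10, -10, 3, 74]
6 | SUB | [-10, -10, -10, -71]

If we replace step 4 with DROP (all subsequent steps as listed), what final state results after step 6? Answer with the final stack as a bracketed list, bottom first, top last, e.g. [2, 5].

[-10, -84]

(re-executing from step 4 with the substitution; state before step 4: [-10, -10, -10])
4 | DROP | [-10, -10]
5 | PUSH 74 | [-10, -10, 74]
6 | SUB | [-10, -84]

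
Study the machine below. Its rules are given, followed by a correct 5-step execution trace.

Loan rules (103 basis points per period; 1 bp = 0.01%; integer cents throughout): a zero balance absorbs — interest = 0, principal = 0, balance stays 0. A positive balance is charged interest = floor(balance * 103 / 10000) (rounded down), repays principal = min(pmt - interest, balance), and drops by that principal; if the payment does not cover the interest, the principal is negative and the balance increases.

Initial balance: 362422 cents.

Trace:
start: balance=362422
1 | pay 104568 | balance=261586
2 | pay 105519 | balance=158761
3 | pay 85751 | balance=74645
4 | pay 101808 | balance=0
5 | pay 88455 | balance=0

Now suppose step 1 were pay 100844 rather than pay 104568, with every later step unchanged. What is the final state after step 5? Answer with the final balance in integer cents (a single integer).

(re-executing from step 1 with the substitution; state before step 1: balance=362422)
1 | pay 100844 | balance=265310
2 | pay 105519 | balance=162523
3 | pay 85751 | balance=78445
4 | pay 101808 | balance=0
5 | pay 88455 | balance=0

0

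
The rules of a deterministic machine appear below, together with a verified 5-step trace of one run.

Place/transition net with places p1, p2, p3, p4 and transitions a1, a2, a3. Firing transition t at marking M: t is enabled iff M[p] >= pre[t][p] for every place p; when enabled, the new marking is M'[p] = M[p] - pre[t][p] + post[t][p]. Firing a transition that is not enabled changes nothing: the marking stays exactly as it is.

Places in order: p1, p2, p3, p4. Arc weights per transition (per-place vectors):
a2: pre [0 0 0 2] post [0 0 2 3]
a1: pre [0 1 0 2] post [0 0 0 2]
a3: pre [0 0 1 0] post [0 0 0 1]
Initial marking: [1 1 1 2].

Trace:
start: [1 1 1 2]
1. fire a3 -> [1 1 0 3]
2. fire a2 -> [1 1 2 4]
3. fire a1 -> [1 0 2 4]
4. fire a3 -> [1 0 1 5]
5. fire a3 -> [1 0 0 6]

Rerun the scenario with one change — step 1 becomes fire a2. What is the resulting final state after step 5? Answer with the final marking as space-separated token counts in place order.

1 0 3 6

(re-executing from step 1 with the substitution; state before step 1: [1 1 1 2])
1. fire a2 -> [1 1 3 3]
2. fire a2 -> [1 1 5 4]
3. fire a1 -> [1 0 5 4]
4. fire a3 -> [1 0 4 5]
5. fire a3 -> [1 0 3 6]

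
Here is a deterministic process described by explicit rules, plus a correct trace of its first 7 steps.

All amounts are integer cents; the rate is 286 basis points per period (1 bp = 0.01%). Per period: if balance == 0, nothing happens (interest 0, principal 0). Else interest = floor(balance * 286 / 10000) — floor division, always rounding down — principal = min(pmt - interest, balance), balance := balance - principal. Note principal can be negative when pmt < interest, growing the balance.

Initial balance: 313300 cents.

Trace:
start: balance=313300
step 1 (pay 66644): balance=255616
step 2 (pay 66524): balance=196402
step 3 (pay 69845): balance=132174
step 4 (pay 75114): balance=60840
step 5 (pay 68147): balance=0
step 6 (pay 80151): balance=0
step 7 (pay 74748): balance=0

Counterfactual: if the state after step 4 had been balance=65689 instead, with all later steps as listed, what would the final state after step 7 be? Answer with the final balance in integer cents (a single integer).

0

state after step 4 := balance=65689
step 5 (pay 68147): balance=0
step 6 (pay 80151): balance=0
step 7 (pay 74748): balance=0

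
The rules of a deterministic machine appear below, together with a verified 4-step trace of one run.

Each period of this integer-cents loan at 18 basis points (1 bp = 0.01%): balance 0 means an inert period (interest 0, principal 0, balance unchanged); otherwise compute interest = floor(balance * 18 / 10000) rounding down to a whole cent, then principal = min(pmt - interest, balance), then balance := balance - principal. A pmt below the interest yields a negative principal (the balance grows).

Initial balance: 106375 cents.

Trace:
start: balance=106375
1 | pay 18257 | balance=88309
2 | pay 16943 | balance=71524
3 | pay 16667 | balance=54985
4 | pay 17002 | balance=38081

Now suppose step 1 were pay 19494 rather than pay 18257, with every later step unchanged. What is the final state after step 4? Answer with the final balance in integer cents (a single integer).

(re-executing from step 1 with the substitution; state before step 1: balance=106375)
1 | pay 19494 | balance=87072
2 | pay 16943 | balance=70285
3 | pay 16667 | balance=53744
4 | pay 17002 | balance=36838

36838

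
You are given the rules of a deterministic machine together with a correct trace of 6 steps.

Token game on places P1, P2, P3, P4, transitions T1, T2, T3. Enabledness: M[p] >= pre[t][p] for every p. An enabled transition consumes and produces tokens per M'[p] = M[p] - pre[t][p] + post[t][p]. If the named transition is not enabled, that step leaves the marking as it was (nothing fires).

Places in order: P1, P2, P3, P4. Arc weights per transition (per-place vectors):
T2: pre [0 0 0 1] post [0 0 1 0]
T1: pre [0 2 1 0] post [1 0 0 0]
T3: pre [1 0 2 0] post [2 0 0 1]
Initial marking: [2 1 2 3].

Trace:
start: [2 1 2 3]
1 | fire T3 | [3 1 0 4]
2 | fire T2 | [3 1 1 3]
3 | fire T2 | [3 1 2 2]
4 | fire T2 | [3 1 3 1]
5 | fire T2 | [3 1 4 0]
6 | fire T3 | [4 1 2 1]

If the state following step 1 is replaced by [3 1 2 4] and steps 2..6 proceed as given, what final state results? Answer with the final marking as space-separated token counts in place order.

state after step 1 := [3 1 2 4]
2 | fire T2 | [3 1 3 3]
3 | fire T2 | [3 1 4 2]
4 | fire T2 | [3 1 5 1]
5 | fire T2 | [3 1 6 0]
6 | fire T3 | [4 1 4 1]

4 1 4 1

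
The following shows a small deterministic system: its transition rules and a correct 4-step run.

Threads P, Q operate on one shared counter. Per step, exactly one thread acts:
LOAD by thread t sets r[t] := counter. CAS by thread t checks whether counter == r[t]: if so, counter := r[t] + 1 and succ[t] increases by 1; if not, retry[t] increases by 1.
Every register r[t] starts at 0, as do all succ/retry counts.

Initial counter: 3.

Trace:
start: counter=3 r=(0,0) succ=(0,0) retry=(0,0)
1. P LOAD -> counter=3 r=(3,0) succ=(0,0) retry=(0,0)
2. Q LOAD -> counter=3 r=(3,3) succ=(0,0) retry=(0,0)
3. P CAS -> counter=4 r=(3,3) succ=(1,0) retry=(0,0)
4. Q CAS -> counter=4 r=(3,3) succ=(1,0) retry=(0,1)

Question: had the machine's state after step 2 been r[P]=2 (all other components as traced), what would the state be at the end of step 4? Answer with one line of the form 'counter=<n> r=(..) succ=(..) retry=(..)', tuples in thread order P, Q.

counter=4 r=(2,3) succ=(0,1) retry=(1,0)

state after step 2 := counter=3 r=(2,3) succ=(0,0) retry=(0,0)
3. P CAS -> counter=3 r=(2,3) succ=(0,0) retry=(1,0)
4. Q CAS -> counter=4 r=(2,3) succ=(0,1) retry=(1,0)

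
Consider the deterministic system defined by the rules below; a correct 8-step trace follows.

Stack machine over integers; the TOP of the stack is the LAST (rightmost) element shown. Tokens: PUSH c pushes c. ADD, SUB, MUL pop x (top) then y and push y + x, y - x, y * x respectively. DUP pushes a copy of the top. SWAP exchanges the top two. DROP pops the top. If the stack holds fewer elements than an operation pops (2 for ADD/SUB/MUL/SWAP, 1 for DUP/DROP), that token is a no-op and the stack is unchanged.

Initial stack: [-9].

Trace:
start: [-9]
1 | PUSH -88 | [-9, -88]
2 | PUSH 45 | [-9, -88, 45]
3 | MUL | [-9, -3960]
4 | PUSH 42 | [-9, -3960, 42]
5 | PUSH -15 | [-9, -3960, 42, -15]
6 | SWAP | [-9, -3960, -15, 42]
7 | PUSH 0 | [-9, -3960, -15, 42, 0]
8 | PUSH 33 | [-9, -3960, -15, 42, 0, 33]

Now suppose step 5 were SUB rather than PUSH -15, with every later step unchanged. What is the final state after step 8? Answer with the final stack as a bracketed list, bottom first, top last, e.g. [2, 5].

[-4002, -9, 0, 33]

(re-executing from step 5 with the substitution; state before step 5: [-9, -3960, 42])
5 | SUB | [-9, -4002]
6 | SWAP | [-4002, -9]
7 | PUSH 0 | [-4002, -9, 0]
8 | PUSH 33 | [-4002, -9, 0, 33]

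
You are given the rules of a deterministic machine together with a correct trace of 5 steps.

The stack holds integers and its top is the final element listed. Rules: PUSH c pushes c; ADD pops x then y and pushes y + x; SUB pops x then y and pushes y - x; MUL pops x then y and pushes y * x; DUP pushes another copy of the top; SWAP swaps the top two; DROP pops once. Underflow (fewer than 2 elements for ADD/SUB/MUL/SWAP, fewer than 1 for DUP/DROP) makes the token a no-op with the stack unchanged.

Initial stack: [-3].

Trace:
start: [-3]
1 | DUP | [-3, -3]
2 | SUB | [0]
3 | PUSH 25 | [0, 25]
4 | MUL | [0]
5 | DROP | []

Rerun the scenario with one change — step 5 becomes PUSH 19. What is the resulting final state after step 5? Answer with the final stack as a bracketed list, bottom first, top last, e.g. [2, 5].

(re-executing from step 5 with the substitution; state before step 5: [0])
5 | PUSH 19 | [0, 19]

[0, 19]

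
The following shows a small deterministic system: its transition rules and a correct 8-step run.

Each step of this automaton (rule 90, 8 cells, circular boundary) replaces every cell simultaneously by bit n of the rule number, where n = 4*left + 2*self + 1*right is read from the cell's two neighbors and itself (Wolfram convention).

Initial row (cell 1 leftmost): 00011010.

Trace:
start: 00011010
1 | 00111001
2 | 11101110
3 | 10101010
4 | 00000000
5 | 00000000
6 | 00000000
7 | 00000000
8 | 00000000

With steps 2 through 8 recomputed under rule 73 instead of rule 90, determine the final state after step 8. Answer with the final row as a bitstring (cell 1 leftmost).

(re-executing steps 2..8 under rule 73; state before step 2: 00111001)
2 | 00101000
3 | 10000011
4 | 10111010
5 | 00101000
6 | 10000011
7 | 10111010
8 | 00101000

00101000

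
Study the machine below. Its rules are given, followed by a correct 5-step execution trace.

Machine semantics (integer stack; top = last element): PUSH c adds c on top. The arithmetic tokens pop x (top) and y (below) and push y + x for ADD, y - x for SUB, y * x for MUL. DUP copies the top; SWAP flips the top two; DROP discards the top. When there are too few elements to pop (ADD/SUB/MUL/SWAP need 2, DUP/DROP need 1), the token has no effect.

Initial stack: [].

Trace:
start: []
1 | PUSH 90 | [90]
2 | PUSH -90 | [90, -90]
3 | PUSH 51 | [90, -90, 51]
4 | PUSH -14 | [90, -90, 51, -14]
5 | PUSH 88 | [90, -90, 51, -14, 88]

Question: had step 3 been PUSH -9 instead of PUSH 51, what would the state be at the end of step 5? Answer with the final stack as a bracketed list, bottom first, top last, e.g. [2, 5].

[90, -90, -9, -14, 88]

(re-executing from step 3 with the substitution; state before step 3: [90, -90])
3 | PUSH -9 | [90, -90, -9]
4 | PUSH -14 | [90, -90, -9, -14]
5 | PUSH 88 | [90, -90, -9, -14, 88]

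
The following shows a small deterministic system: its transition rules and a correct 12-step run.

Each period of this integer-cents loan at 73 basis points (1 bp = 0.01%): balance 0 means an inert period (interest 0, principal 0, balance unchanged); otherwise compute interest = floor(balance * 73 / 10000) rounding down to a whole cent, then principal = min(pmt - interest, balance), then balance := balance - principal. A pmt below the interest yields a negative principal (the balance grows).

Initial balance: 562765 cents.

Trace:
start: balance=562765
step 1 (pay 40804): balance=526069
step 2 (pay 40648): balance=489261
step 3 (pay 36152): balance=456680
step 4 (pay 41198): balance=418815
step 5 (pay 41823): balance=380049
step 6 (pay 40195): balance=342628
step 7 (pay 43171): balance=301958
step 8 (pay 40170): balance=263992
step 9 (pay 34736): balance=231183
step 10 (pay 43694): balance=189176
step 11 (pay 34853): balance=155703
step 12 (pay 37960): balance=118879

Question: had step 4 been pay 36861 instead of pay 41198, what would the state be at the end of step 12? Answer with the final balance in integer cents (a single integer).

123476

(re-executing from step 4 with the substitution; state before step 4: balance=456680)
step 4 (pay 36861): balance=423152
step 5 (pay 41823): balance=384418
step 6 (pay 40195): balance=347029
step 7 (pay 43171): balance=306391
step 8 (pay 40170): balance=268457
step 9 (pay 34736): balance=235680
step 10 (pay 43694): balance=193706
step 11 (pay 34853): balance=160267
step 12 (pay 37960): balance=123476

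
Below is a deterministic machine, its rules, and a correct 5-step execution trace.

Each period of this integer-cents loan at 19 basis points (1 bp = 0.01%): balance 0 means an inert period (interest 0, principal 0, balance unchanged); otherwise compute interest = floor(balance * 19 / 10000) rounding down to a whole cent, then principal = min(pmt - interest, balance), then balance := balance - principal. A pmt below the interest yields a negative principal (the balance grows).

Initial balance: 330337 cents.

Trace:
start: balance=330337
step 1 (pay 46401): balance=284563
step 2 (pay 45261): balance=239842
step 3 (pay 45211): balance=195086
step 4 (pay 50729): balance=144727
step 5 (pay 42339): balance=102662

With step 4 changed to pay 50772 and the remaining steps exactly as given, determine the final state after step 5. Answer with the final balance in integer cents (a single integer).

102619

(re-executing from step 4 with the substitution; state before step 4: balance=195086)
step 4 (pay 50772): balance=144684
step 5 (pay 42339): balance=102619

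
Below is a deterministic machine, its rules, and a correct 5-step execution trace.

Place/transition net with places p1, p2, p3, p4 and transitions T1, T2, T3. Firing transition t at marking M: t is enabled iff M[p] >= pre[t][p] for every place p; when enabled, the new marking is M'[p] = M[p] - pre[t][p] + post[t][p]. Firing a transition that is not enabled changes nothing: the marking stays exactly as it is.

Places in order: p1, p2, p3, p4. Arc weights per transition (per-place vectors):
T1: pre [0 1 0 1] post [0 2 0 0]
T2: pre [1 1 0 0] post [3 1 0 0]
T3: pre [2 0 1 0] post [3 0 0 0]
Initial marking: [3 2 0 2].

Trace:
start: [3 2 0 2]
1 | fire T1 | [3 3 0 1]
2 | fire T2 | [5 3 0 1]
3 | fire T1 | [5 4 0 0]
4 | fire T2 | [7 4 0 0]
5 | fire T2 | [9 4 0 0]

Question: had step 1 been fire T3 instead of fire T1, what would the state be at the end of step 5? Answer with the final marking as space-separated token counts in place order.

9 3 0 1

(re-executing from step 1 with the substitution; state before step 1: [3 2 0 2])
1 | fire T3 | [3 2 0 2]
2 | fire T2 | [5 2 0 2]
3 | fire T1 | [5 3 0 1]
4 | fire T2 | [7 3 0 1]
5 | fire T2 | [9 3 0 1]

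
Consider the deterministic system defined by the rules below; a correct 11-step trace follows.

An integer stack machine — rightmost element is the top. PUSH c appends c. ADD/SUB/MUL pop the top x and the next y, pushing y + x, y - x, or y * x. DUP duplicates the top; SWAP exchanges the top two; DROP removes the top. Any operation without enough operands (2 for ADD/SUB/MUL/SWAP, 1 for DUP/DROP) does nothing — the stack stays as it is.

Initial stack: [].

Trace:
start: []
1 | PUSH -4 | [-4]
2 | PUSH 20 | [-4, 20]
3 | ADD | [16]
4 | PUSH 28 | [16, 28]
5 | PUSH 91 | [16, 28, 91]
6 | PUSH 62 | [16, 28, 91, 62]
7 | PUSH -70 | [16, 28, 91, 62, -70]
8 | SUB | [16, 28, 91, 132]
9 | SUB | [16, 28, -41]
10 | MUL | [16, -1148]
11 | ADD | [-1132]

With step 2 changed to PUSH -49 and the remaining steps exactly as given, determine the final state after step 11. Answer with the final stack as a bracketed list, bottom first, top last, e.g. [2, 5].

[-1201]

(re-executing from step 2 with the substitution; state before step 2: [-4])
2 | PUSH -49 | [-4, -49]
3 | ADD | [-53]
4 | PUSH 28 | [-53, 28]
5 | PUSH 91 | [-53, 28, 91]
6 | PUSH 62 | [-53, 28, 91, 62]
7 | PUSH -70 | [-53, 28, 91, 62, -70]
8 | SUB | [-53, 28, 91, 132]
9 | SUB | [-53, 28, -41]
10 | MUL | [-53, -1148]
11 | ADD | [-1201]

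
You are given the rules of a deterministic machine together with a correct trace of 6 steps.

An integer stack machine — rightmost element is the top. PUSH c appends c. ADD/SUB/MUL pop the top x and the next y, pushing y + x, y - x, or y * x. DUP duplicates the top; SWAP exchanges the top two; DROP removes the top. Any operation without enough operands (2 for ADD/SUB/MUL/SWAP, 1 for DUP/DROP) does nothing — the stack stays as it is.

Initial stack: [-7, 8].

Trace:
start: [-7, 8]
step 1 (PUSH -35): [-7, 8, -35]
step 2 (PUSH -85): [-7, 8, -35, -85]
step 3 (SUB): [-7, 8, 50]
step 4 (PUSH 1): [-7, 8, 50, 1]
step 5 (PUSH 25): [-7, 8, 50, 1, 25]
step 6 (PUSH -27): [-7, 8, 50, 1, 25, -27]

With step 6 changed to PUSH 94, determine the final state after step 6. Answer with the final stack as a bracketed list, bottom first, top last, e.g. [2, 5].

(re-executing from step 6 with the substitution; state before step 6: [-7, 8, 50, 1, 25])
step 6 (PUSH 94): [-7, 8, 50, 1, 25, 94]

[-7, 8, 50, 1, 25, 94]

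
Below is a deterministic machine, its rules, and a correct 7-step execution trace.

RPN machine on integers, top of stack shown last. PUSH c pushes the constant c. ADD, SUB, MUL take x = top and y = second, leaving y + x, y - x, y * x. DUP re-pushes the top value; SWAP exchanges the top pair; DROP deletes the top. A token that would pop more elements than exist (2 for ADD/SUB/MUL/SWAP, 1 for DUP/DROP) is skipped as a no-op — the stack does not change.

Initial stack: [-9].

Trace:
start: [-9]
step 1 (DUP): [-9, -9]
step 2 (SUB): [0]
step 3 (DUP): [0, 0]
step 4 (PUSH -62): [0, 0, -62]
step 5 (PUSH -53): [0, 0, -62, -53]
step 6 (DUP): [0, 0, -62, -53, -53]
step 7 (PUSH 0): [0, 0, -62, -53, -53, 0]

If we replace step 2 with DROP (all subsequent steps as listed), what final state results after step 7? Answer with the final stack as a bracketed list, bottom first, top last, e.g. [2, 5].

(re-executing from step 2 with the substitution; state before step 2: [-9, -9])
step 2 (DROP): [-9]
step 3 (DUP): [-9, -9]
step 4 (PUSH -62): [-9, -9, -62]
step 5 (PUSH -53): [-9, -9, -62, -53]
step 6 (DUP): [-9, -9, -62, -53, -53]
step 7 (PUSH 0): [-9, -9, -62, -53, -53, 0]

[-9, -9, -62, -53, -53, 0]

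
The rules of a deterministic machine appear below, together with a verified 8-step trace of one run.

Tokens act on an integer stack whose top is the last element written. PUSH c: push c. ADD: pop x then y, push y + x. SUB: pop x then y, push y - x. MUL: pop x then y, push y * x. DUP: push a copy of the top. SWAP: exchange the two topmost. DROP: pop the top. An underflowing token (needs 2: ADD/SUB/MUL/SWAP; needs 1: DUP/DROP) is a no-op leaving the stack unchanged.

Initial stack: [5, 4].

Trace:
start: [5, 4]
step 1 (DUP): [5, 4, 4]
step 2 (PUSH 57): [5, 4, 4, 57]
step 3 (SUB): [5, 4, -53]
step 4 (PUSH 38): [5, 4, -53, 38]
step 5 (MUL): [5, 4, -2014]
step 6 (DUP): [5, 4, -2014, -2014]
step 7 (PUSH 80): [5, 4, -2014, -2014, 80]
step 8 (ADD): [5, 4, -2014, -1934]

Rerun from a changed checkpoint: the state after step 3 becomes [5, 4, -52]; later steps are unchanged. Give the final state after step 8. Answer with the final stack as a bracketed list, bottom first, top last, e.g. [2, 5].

[5, 4, -1976, -1896]

state after step 3 := [5, 4, -52]
step 4 (PUSH 38): [5, 4, -52, 38]
step 5 (MUL): [5, 4, -1976]
step 6 (DUP): [5, 4, -1976, -1976]
step 7 (PUSH 80): [5, 4, -1976, -1976, 80]
step 8 (ADD): [5, 4, -1976, -1896]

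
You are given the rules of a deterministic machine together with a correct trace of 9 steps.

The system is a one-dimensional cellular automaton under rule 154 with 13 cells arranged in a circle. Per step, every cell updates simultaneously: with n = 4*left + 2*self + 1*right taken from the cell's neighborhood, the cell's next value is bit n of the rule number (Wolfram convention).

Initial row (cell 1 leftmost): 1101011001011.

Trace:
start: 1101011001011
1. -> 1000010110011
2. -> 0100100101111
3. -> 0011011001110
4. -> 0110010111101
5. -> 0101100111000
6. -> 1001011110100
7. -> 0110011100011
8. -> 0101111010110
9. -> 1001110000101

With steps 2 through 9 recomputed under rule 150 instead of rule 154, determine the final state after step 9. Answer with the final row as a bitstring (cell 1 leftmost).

1010101000110

(re-executing steps 2..9 under rule 150; state before step 2: 1000010110011)
2. -> 0100110001101
3. -> 0111001010001
4. -> 0010111011011
5. -> 1110010000000
6. -> 0101111000001
7. -> 0100110100011
8. -> 0111000110100
9. -> 1010101000110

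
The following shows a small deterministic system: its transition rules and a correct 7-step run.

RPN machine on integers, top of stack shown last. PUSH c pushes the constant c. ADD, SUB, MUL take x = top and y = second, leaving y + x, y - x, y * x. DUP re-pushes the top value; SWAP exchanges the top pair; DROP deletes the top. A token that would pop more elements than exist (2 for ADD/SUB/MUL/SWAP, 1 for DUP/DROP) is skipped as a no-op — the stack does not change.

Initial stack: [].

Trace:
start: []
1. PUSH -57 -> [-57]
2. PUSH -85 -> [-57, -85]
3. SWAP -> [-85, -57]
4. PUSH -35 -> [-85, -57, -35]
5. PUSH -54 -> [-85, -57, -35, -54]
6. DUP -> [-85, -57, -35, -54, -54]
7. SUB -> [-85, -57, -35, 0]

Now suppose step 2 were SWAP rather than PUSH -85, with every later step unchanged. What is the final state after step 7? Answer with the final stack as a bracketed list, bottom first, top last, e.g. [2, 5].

[-57, -35, 0]

(re-executing from step 2 with the substitution; state before step 2: [-57])
2. SWAP -> [-57]
3. SWAP -> [-57]
4. PUSH -35 -> [-57, -35]
5. PUSH -54 -> [-57, -35, -54]
6. DUP -> [-57, -35, -54, -54]
7. SUB -> [-57, -35, 0]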